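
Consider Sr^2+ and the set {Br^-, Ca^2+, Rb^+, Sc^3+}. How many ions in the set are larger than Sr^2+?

Electron counts and nuclear charges: Sc^3+ (Z=21, 18 e⁻), Ca^2+ (Z=20, 18 e⁻), Sr^2+ (Z=38, 36 e⁻), Rb^+ (Z=37, 36 e⁻), Br^- (Z=35, 36 e⁻). Sc^3+ < Ca^2+ (both 18 e⁻, Z=21>20); Ca^2+ < Sr^2+ (same group, period 4 vs 5); Sr^2+ < Rb^+ (isoelectronic, higher Z=38 is smaller); Rb^+ < Br^- (isoelectronic, higher Z=37 is smaller).
Placing each against Sr^2+: smaller — Sc^3+, Ca^2+; larger — Rb^+, Br^-. That's 2.

2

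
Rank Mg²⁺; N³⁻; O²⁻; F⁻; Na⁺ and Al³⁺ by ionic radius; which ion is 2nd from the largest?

O²⁻

These species are isoelectronic with 10 electrons. The only difference is the number of protons: Al³⁺ (Z=13), Mg²⁺ (Z=12), Na⁺ (Z=11), F⁻ (Z=9), O²⁻ (Z=8), N³⁻ (Z=7). The strongest nuclear pull (Al³⁺) gives the smallest ion.
Ordering: Al³⁺ < Mg²⁺ < Na⁺ < F⁻ < O²⁻ < N³⁻. The 2nd largest is O²⁻.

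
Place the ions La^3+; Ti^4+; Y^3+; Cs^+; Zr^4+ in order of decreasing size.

Cs^+ > La^3+ > Y^3+ > Zr^4+ > Ti^4+

Electron counts and nuclear charges: Ti^4+ has 18 e⁻ (Z=22), Zr^4+ has 36 e⁻ (Z=40), Y^3+ has 36 e⁻ (Z=39), La^3+ has 54 e⁻ (Z=57), Cs^+ has 54 e⁻ (Z=55). Ti^4+ < Zr^4+ (same group, period 4 vs 5); Zr^4+ < Y^3+ (both 36 e⁻, Z=40>39); Y^3+ < La^3+ (same group, 1 shell fewer); La^3+ < Cs^+ (isoelectronic, higher Z=57 is smaller).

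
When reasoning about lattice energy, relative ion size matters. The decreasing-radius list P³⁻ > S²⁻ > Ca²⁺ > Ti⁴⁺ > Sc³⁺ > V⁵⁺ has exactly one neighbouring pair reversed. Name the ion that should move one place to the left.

Sc³⁺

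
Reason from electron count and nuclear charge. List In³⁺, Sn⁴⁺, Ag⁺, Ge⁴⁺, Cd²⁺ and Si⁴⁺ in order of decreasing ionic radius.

Work out protons and electrons: Si⁴⁺ has 10 e⁻ (Z=14), Ge⁴⁺ has 28 e⁻ (Z=32), Sn⁴⁺ has 46 e⁻ (Z=50), In³⁺ has 46 e⁻ (Z=49), Cd²⁺ has 46 e⁻ (Z=48), Ag⁺ has 46 e⁻ (Z=47). Si⁴⁺ < Ge⁴⁺ (same group, 1 shell fewer); Ge⁴⁺ < Sn⁴⁺ (same group, 1 shell fewer); Sn⁴⁺ < In³⁺ (isoelectronic, higher Z=50 is smaller); In³⁺ < Cd²⁺ (both 46 e⁻, Z=49>48); Cd²⁺ < Ag⁺ (both 46 e⁻, Z=48>47).

Ag⁺ > Cd²⁺ > In³⁺ > Sn⁴⁺ > Ge⁴⁺ > Si⁴⁺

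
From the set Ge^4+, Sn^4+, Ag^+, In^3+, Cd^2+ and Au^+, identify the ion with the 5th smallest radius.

First list Z and electron count for each: Ge^4+ (Z=32, 28 e⁻), Sn^4+ (Z=50, 46 e⁻), In^3+ (Z=49, 46 e⁻), Cd^2+ (Z=48, 46 e⁻), Ag^+ (Z=47, 46 e⁻), Au^+ (Z=79, 78 e⁻). Ge^4+ < Sn^4+ (same group, 1 shell fewer); Sn^4+ < In^3+ (isoelectronic, higher Z=50 is smaller); In^3+ < Cd^2+ (isoelectronic, higher Z=49 is smaller); Cd^2+ < Ag^+ (isoelectronic, higher Z=48 is smaller); Ag^+ < Au^+ (same group, period 5 vs 6).
Full ascending order: Ge^4+ < Sn^4+ < In^3+ < Cd^2+ < Ag^+ < Au^+. Counting from the smallest, position 5 is Ag^+.

Ag^+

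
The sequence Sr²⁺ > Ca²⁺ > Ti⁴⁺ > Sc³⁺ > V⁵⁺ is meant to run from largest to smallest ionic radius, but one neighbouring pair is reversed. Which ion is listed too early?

Ti⁴⁺

Check each adjacent pair. Ti⁴⁺ and Sc³⁺ are reversed: both have 18 electrons but Z(Ti)=22 > Z(Sc)=21, so Ti⁴⁺ should be the smaller of the two. No other neighbouring pair contradicts the periodic trends, so Ti⁴⁺ is the ion listed too early.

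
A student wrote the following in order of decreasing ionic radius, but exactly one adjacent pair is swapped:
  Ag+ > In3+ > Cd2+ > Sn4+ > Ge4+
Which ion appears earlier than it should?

In3+

The pair In3+, Cd2+ is the wrong way round — both have 46 electrons but Z(In)=49 > Z(Cd)=48, so In3+ should be the smaller of the two. All other adjacent pairs agree with periodic trends, so In3+ is the misplaced ion.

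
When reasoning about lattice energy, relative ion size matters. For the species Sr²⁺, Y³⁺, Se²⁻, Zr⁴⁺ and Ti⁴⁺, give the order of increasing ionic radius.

Ti⁴⁺ < Zr⁴⁺ < Y³⁺ < Sr²⁺ < Se²⁻

Tabulating Z and e⁻: Ti⁴⁺ has 18 e⁻ (Z=22), Zr⁴⁺ has 36 e⁻ (Z=40), Y³⁺ has 36 e⁻ (Z=39), Sr²⁺ has 36 e⁻ (Z=38), Se²⁻ has 36 e⁻ (Z=34). Ti⁴⁺ < Zr⁴⁺ (same group, period 4 vs 5); Zr⁴⁺ < Y³⁺ (both 36 e⁻, Z=40>39); Y³⁺ < Sr²⁺ (both 36 e⁻, Z=39>38); Sr²⁺ < Se²⁻ (isoelectronic, higher Z=38 is smaller).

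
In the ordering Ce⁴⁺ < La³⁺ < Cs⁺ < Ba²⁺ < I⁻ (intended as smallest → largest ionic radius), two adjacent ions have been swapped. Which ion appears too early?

Cs⁺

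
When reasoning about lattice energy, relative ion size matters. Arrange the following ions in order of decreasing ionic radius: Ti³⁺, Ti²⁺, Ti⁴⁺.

Same element, different charge: the more highly charged cation has fewer electrons and a greater effective nuclear charge per electron, making Ti⁴⁺ the smallest.

Ti²⁺ > Ti³⁺ > Ti⁴⁺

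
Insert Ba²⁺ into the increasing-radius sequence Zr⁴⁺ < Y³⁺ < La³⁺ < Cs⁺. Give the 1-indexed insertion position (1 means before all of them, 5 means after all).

Work out protons and electrons: Zr⁴⁺ (Z=40, 36 e⁻), Y³⁺ (Z=39, 36 e⁻), La³⁺ (Z=57, 54 e⁻), Ba²⁺ (Z=56, 54 e⁻), Cs⁺ (Z=55, 54 e⁻). Zr⁴⁺ < Y³⁺ (isoelectronic, higher Z=40 is smaller); Y³⁺ < La³⁺ (same group, period 5 vs 6); La³⁺ < Ba²⁺ (isoelectronic, higher Z=57 is smaller); Ba²⁺ < Cs⁺ (isoelectronic, higher Z=56 is smaller).
Merged order: Zr⁴⁺ < Y³⁺ < La³⁺ < Ba²⁺ < Cs⁺ — Ba²⁺ is number 4.

4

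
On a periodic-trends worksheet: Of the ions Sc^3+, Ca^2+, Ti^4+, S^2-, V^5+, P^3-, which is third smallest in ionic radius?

Sc^3+

Isoelectronic series (18 e⁻ each). Size is set by nuclear charge: more protons means a smaller ion. V^5+ (Z=23), Ti^4+ (Z=22), Sc^3+ (Z=21), Ca^2+ (Z=20), S^2- (Z=16), P^3- (Z=15).
Ordering: V^5+ < Ti^4+ < Sc^3+ < Ca^2+ < S^2- < P^3-. The third smallest is Sc^3+.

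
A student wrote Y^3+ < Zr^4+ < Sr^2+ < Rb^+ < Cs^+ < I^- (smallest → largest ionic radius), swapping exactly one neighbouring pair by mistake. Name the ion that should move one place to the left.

The pair Y^3+, Zr^4+ is the wrong way round — Zr^4+ and Y^3+ share 36 electrons; the higher nuclear charge on Zr (Z=40) contracts it more, so Zr^4+ < Y^3+. All other adjacent pairs agree with periodic trends, so Zr^4+ is the misplaced ion.

Zr^4+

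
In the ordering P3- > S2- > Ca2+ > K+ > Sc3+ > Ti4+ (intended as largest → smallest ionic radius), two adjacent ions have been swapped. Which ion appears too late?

K+

Compare adjacent ions: both have 18 electrons but Z(Ca)=20 > Z(K)=19, so Ca2+ should be the smaller of the two — yet in this decreasing list Ca2+ sits before K+. Nothing else is reversed, so K+ should move one place to the left.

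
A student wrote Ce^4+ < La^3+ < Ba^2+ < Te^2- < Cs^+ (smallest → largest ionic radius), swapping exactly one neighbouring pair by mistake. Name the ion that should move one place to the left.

Cs^+

The pair Te^2-, Cs^+ is the wrong way round — Cs^+ and Te^2- share 54 electrons; the higher nuclear charge on Cs (Z=55) contracts it more, so Cs^+ < Te^2-. All other adjacent pairs agree with periodic trends, so Cs^+ is the misplaced ion.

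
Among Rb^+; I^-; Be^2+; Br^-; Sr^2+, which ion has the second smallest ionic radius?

Sr^2+

Work out protons and electrons: Be^2+ (Z=4, 2 e⁻), Sr^2+ (Z=38, 36 e⁻), Rb^+ (Z=37, 36 e⁻), Br^- (Z=35, 36 e⁻), I^- (Z=53, 54 e⁻). Be^2+ < Sr^2+ (same group, 3 shells fewer); Sr^2+ < Rb^+ (isoelectronic, higher Z=38 is smaller); Rb^+ < Br^- (isoelectronic, higher Z=37 is smaller); Br^- < I^- (same group, period 4 vs 5).
So the order is Be^2+ < Sr^2+ < Rb^+ < Br^- < I^-; the 2nd-smallest ion is Sr^2+.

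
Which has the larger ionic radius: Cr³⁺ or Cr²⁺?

These are all Cr ions. Removing more electrons (higher positive charge) pulls the remaining electrons in closer, so Cr³⁺ is smallest and Cr²⁺ is largest.

Cr²⁺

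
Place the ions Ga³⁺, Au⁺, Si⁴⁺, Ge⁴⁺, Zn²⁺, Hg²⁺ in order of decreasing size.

Au⁺ > Hg²⁺ > Zn²⁺ > Ga³⁺ > Ge⁴⁺ > Si⁴⁺

Work out protons and electrons: Si⁴⁺ has 10 e⁻ (Z=14), Ge⁴⁺ has 28 e⁻ (Z=32), Ga³⁺ has 28 e⁻ (Z=31), Zn²⁺ has 28 e⁻ (Z=30), Hg²⁺ has 78 e⁻ (Z=80), Au⁺ has 78 e⁻ (Z=79). Si⁴⁺ < Ge⁴⁺ (same group, 1 shell fewer); Ge⁴⁺ < Ga³⁺ (isoelectronic, higher Z=32 is smaller); Ga³⁺ < Zn²⁺ (isoelectronic, higher Z=31 is smaller); Zn²⁺ < Hg²⁺ (same group, 2 shells fewer); Hg²⁺ < Au⁺ (both 78 e⁻, Z=80>79).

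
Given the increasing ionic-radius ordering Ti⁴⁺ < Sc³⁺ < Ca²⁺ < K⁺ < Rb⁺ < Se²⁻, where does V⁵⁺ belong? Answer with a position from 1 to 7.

1

Tabulating Z and e⁻: V⁵⁺: 18 e⁻, Z=23, Ti⁴⁺: 18 e⁻, Z=22, Sc³⁺: 18 e⁻, Z=21, Ca²⁺: 18 e⁻, Z=20, K⁺: 18 e⁻, Z=19, Rb⁺: 36 e⁻, Z=37, Se²⁻: 36 e⁻, Z=34. V⁵⁺ < Ti⁴⁺ (isoelectronic, higher Z=23 is smaller); Ti⁴⁺ < Sc³⁺ (both 18 e⁻, Z=22>21); Sc³⁺ < Ca²⁺ (both 18 e⁻, Z=21>20); Ca²⁺ < K⁺ (isoelectronic, higher Z=20 is smaller); K⁺ < Rb⁺ (same group, 1 shell fewer); Rb⁺ < Se²⁻ (both 36 e⁻, Z=37>34).
Merged order: V⁵⁺ < Ti⁴⁺ < Sc³⁺ < Ca²⁺ < K⁺ < Rb⁺ < Se²⁻ — V⁵⁺ is number 1.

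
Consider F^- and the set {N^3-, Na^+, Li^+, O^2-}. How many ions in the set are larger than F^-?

2

Li^+ (Z=3, 2 e⁻), Na^+ (Z=11, 10 e⁻), F^- (Z=9, 10 e⁻), O^2- (Z=8, 10 e⁻), N^3- (Z=7, 10 e⁻). Li^+ < Na^+ (same group, 1 shell fewer); Na^+ < F^- (both 10 e⁻, Z=11>9); F^- < O^2- (isoelectronic, higher Z=9 is smaller); O^2- < N^3- (isoelectronic, higher Z=8 is smaller).
Relative to F^-, the ions that are larger are O^2-, N^3-. So 2 are larger.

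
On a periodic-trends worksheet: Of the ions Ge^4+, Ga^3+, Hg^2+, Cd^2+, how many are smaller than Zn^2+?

Ge^4+ (Z=32, 28 e⁻), Ga^3+ (Z=31, 28 e⁻), Zn^2+ (Z=30, 28 e⁻), Cd^2+ (Z=48, 46 e⁻), Hg^2+ (Z=80, 78 e⁻). Ge^4+ < Ga^3+ (isoelectronic, higher Z=32 is smaller); Ga^3+ < Zn^2+ (both 28 e⁻, Z=31>30); Zn^2+ < Cd^2+ (same group, 1 shell fewer); Cd^2+ < Hg^2+ (same group, 1 shell fewer).
Overall: Ge^4+ < Ga^3+ < Zn^2+ < Cd^2+ < Hg^2+. Zn^2+ has 2 below it and 2 above. So 2 are smaller.

2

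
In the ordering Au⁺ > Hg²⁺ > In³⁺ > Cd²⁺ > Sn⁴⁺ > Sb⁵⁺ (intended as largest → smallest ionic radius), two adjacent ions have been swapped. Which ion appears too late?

Cd²⁺

Scanning neighbour by neighbour, only In³⁺/Cd²⁺ violates a trend: they are isoelectronic (46 e⁻) and In has more protons than Cd (49 vs 48), making In³⁺ smaller. That makes Cd²⁺ the one sitting a position late relative to where it belongs.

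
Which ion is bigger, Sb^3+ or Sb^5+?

Sb^3+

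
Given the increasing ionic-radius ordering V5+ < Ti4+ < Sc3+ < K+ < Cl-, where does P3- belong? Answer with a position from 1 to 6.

Each ion has 18 electrons. The ranking follows nuclear charge in reverse — greater Z gives a smaller radius. V5+ (Z=23), Ti4+ (Z=22), Sc3+ (Z=21), K+ (Z=19), Cl- (Z=17), P3- (Z=15).
Putting P3- in gives V5+ < Ti4+ < Sc3+ < K+ < Cl- < P3-; it lands at slot 6.

6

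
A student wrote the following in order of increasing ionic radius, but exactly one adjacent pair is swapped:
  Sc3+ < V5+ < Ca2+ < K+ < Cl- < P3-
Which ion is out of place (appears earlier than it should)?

Scanning neighbour by neighbour, only Sc3+/V5+ violates a trend: V5+ and Sc3+ share 18 electrons; the higher nuclear charge on V (Z=23) contracts it more, so V5+ < Sc3+. That makes Sc3+ the one sitting a position early relative to where it belongs.

Sc3+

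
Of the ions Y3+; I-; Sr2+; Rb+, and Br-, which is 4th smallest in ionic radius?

Br-

Y3+: 36 e⁻, Z=39, Sr2+: 36 e⁻, Z=38, Rb+: 36 e⁻, Z=37, Br-: 36 e⁻, Z=35, I-: 54 e⁻, Z=53. Y3+ < Sr2+ (both 36 e⁻, Z=39>38); Sr2+ < Rb+ (both 36 e⁻, Z=38>37); Rb+ < Br- (both 36 e⁻, Z=37>35); Br- < I- (same group, period 4 vs 5).
That gives Y3+ < Sr2+ < Rb+ < Br- < I-. From the smallest end, number 4 is Br-.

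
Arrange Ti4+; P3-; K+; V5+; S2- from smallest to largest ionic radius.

All of these have 18 electrons (isoelectronic). With the same electron cloud, the ion with the most protons pulls it in tightest. Nuclear charges: V5+ (Z=23), Ti4+ (Z=22), K+ (Z=19), S2- (Z=16), P3- (Z=15). Highest Z is smallest.

V5+ < Ti4+ < K+ < S2- < P3-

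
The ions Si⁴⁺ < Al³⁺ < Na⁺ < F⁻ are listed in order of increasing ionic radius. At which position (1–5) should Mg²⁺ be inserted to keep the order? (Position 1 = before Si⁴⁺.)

3

Isoelectronic series (10 e⁻ each). Size is set by nuclear charge: more protons means a smaller ion. Si⁴⁺ (Z=14), Al³⁺ (Z=13), Mg²⁺ (Z=12), Na⁺ (Z=11), F⁻ (Z=9).
The complete sequence is Si⁴⁺ < Al³⁺ < Mg²⁺ < Na⁺ < F⁻. Mg²⁺ sits at position 3.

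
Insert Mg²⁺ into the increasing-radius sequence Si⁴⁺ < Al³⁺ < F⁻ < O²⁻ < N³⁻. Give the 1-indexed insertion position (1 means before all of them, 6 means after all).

Isoelectronic series (10 e⁻ each). Size is set by nuclear charge: more protons means a smaller ion. Si⁴⁺ (Z=14), Al³⁺ (Z=13), Mg²⁺ (Z=12), F⁻ (Z=9), O²⁻ (Z=8), N³⁻ (Z=7).
Merged order: Si⁴⁺ < Al³⁺ < Mg²⁺ < F⁻ < O²⁻ < N³⁻ — Mg²⁺ is number 3.

3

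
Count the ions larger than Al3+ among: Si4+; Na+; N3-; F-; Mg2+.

4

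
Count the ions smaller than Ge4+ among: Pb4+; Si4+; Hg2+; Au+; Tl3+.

1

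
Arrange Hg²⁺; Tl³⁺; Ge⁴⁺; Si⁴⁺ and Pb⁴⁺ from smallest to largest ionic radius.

Si⁴⁺ < Ge⁴⁺ < Pb⁴⁺ < Tl³⁺ < Hg²⁺

Work out protons and electrons: Si⁴⁺ (Z=14, 10 e⁻), Ge⁴⁺ (Z=32, 28 e⁻), Pb⁴⁺ (Z=82, 78 e⁻), Tl³⁺ (Z=81, 78 e⁻), Hg²⁺ (Z=80, 78 e⁻). Si⁴⁺ < Ge⁴⁺ (same group, period 3 vs 4); Ge⁴⁺ < Pb⁴⁺ (same group, period 4 vs 6); Pb⁴⁺ < Tl³⁺ (isoelectronic, higher Z=82 is smaller); Tl³⁺ < Hg²⁺ (both 78 e⁻, Z=81>80).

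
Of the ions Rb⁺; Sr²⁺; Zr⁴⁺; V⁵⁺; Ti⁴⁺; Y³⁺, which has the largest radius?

First list Z and electron count for each: V⁵⁺ (Z=23, 18 e⁻), Ti⁴⁺ (Z=22, 18 e⁻), Zr⁴⁺ (Z=40, 36 e⁻), Y³⁺ (Z=39, 36 e⁻), Sr²⁺ (Z=38, 36 e⁻), Rb⁺ (Z=37, 36 e⁻). V⁵⁺ < Ti⁴⁺ (both 18 e⁻, Z=23>22); Ti⁴⁺ < Zr⁴⁺ (same group, 1 shell fewer); Zr⁴⁺ < Y³⁺ (both 36 e⁻, Z=40>39); Y³⁺ < Sr²⁺ (isoelectronic, higher Z=39 is smaller); Sr²⁺ < Rb⁺ (isoelectronic, higher Z=38 is smaller).

Rb⁺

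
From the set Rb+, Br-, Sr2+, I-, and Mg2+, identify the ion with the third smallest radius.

First list Z and electron count for each: Mg2+ (Z=12, 10 e⁻), Sr2+ (Z=38, 36 e⁻), Rb+ (Z=37, 36 e⁻), Br- (Z=35, 36 e⁻), I- (Z=53, 54 e⁻). Mg2+ < Sr2+ (same group, period 3 vs 5); Sr2+ < Rb+ (isoelectronic, higher Z=38 is smaller); Rb+ < Br- (both 36 e⁻, Z=37>35); Br- < I- (same group, period 4 vs 5).
So the order is Mg2+ < Sr2+ < Rb+ < Br- < I-; the 3rd-smallest ion is Rb+.

Rb+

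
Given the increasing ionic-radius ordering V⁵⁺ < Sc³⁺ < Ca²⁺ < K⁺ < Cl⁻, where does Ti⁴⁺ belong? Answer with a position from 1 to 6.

2

All of these have 18 electrons (isoelectronic). With the same electron cloud, the ion with the most protons pulls it in tightest. Nuclear charges: V⁵⁺ (Z=23), Ti⁴⁺ (Z=22), Sc³⁺ (Z=21), Ca²⁺ (Z=20), K⁺ (Z=19), Cl⁻ (Z=17). Highest Z is smallest.
Putting Ti⁴⁺ in gives V⁵⁺ < Ti⁴⁺ < Sc³⁺ < Ca²⁺ < K⁺ < Cl⁻; it lands at slot 2.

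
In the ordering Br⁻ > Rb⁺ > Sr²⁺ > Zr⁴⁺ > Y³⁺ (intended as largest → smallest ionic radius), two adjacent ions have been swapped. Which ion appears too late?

Y³⁺

Check each adjacent pair. Zr⁴⁺ and Y³⁺ are reversed: they are isoelectronic (36 e⁻) and Zr has more protons than Y (40 vs 39), making Zr⁴⁺ smaller. No other neighbouring pair contradicts the periodic trends, so Y³⁺ is the ion listed too late.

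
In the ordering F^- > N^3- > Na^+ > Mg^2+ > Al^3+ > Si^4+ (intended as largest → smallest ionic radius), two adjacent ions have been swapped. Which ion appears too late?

Compare adjacent ions: F^- and N^3- share 10 electrons; the higher nuclear charge on F (Z=9) contracts it more, so F^- < N^3- — yet in this decreasing list F^- sits before N^3-. Nothing else is reversed, so N^3- should move one place to the left.

N^3-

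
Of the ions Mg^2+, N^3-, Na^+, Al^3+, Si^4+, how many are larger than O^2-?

1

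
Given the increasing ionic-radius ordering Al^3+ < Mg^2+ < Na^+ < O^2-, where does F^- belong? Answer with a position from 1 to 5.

4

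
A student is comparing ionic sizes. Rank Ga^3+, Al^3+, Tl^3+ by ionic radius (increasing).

Al^3+ < Ga^3+ < Tl^3+

Same group, same charge. Going down the group adds an extra shell of electrons, so the ion gets larger: Al^3+ is highest in the group and smallest.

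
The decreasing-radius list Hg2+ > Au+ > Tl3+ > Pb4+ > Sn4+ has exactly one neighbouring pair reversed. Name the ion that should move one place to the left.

The pair Hg2+, Au+ is the wrong way round — Hg2+ and Au+ share 78 electrons; the higher nuclear charge on Hg (Z=80) contracts it more, so Hg2+ < Au+. All other adjacent pairs agree with periodic trends, so Au+ is the misplaced ion.

Au+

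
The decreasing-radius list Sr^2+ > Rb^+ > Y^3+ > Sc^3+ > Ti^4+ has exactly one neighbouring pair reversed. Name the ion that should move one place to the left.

Rb^+

Check each adjacent pair. Sr^2+ and Rb^+ are reversed: they are isoelectronic (36 e⁻) and Sr has more protons than Rb (38 vs 37), making Sr^2+ smaller. No other neighbouring pair contradicts the periodic trends, so Rb^+ is the ion listed too late.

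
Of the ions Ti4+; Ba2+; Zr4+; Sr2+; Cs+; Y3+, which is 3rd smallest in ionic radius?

Ti4+ (Z=22, 18 e⁻), Zr4+ (Z=40, 36 e⁻), Y3+ (Z=39, 36 e⁻), Sr2+ (Z=38, 36 e⁻), Ba2+ (Z=56, 54 e⁻), Cs+ (Z=55, 54 e⁻). Ti4+ < Zr4+ (same group, period 4 vs 5); Zr4+ < Y3+ (both 36 e⁻, Z=40>39); Y3+ < Sr2+ (isoelectronic, higher Z=39 is smaller); Sr2+ < Ba2+ (same group, period 5 vs 6); Ba2+ < Cs+ (isoelectronic, higher Z=56 is smaller).
Ordering: Ti4+ < Zr4+ < Y3+ < Sr2+ < Ba2+ < Cs+. The 3rd smallest is Y3+.

Y3+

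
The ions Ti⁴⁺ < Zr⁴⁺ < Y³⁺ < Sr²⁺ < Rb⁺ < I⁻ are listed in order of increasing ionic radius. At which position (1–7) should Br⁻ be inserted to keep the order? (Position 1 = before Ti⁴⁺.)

6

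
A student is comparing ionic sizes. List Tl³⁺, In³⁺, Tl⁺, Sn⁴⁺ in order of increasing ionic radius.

Sn⁴⁺ < In³⁺ < Tl³⁺ < Tl⁺

Sn⁴⁺ (Z=50, 46 e⁻), In³⁺ (Z=49, 46 e⁻), Tl³⁺ (Z=81, 78 e⁻), Tl⁺ (Z=81, 80 e⁻). Sn⁴⁺ < In³⁺ (both 46 e⁻, Z=50>49); In³⁺ < Tl³⁺ (same group, 1 shell fewer); Tl³⁺ < Tl⁺ (higher charge on the same element).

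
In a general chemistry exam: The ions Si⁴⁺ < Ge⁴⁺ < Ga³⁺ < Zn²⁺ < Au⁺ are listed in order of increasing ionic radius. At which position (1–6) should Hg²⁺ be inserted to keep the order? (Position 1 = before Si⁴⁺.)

5

First list Z and electron count for each: Si⁴⁺ has 10 e⁻ (Z=14), Ge⁴⁺ has 28 e⁻ (Z=32), Ga³⁺ has 28 e⁻ (Z=31), Zn²⁺ has 28 e⁻ (Z=30), Hg²⁺ has 78 e⁻ (Z=80), Au⁺ has 78 e⁻ (Z=79). Si⁴⁺ < Ge⁴⁺ (same group, 1 shell fewer); Ge⁴⁺ < Ga³⁺ (both 28 e⁻, Z=32>31); Ga³⁺ < Zn²⁺ (both 28 e⁻, Z=31>30); Zn²⁺ < Hg²⁺ (same group, 2 shells fewer); Hg²⁺ < Au⁺ (both 78 e⁻, Z=80>79).
The complete sequence is Si⁴⁺ < Ge⁴⁺ < Ga³⁺ < Zn²⁺ < Hg²⁺ < Au⁺. Hg²⁺ sits at position 5.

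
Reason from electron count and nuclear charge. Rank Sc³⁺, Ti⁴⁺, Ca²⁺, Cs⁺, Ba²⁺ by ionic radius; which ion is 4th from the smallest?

Tabulating Z and e⁻: Ti⁴⁺: 18 e⁻, Z=22, Sc³⁺: 18 e⁻, Z=21, Ca²⁺: 18 e⁻, Z=20, Ba²⁺: 54 e⁻, Z=56, Cs⁺: 54 e⁻, Z=55. Ti⁴⁺ < Sc³⁺ (both 18 e⁻, Z=22>21); Sc³⁺ < Ca²⁺ (both 18 e⁻, Z=21>20); Ca²⁺ < Ba²⁺ (same group, period 4 vs 6); Ba²⁺ < Cs⁺ (isoelectronic, higher Z=56 is smaller).
Ordering: Ti⁴⁺ < Sc³⁺ < Ca²⁺ < Ba²⁺ < Cs⁺. The 4th smallest is Ba²⁺.

Ba²⁺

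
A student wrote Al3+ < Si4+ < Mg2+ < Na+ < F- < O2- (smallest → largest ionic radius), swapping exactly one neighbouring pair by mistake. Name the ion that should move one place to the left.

Scanning neighbour by neighbour, only Al3+/Si4+ violates a trend: Si4+ and Al3+ share 10 electrons; the higher nuclear charge on Si (Z=14) contracts it more, so Si4+ < Al3+. That makes Si4+ the one sitting a position late relative to where it belongs.

Si4+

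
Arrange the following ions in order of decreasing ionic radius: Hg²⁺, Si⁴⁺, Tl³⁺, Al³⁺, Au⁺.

Au⁺ > Hg²⁺ > Tl³⁺ > Al³⁺ > Si⁴⁺

First list Z and electron count for each: Si⁴⁺: 10 e⁻, Z=14, Al³⁺: 10 e⁻, Z=13, Tl³⁺: 78 e⁻, Z=81, Hg²⁺: 78 e⁻, Z=80, Au⁺: 78 e⁻, Z=79. Si⁴⁺ < Al³⁺ (isoelectronic, higher Z=14 is smaller); Al³⁺ < Tl³⁺ (same group, 3 shells fewer); Tl³⁺ < Hg²⁺ (both 78 e⁻, Z=81>80); Hg²⁺ < Au⁺ (isoelectronic, higher Z=80 is smaller).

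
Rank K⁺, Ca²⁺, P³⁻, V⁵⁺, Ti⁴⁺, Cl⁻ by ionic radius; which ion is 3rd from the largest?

K⁺

Isoelectronic series (18 e⁻ each). Size is set by nuclear charge: more protons means a smaller ion. V⁵⁺ (Z=23), Ti⁴⁺ (Z=22), Ca²⁺ (Z=20), K⁺ (Z=19), Cl⁻ (Z=17), P³⁻ (Z=15).
Ordering: V⁵⁺ < Ti⁴⁺ < Ca²⁺ < K⁺ < Cl⁻ < P³⁻. The 3rd largest is K⁺.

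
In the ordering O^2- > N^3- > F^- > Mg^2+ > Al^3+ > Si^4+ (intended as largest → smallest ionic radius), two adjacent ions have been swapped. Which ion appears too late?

Check each adjacent pair. O^2- and N^3- are reversed: they are isoelectronic (10 e⁻) and O has more protons than N (8 vs 7), making O^2- smaller. No other neighbouring pair contradicts the periodic trends, so N^3- is the ion listed too late.

N^3-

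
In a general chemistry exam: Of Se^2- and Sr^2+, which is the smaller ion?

Isoelectronic series (36 e⁻ each). Size is set by nuclear charge: more protons means a smaller ion. Sr^2+ (Z=38), Se^2- (Z=34).

Sr^2+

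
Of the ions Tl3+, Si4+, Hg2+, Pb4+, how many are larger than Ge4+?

3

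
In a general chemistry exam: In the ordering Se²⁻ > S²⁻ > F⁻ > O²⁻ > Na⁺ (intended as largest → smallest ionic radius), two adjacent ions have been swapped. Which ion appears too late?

Check each adjacent pair. F⁻ and O²⁻ are reversed: F⁻ and O²⁻ share 10 electrons; the higher nuclear charge on F (Z=9) contracts it more, so F⁻ < O²⁻. No other neighbouring pair contradicts the periodic trends, so O²⁻ is the ion listed too late.

O²⁻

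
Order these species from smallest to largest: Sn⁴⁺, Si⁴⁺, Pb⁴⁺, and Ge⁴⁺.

All are in the same group with charge +4. Radius grows down the group as n (the outermost shell) increases.

Si⁴⁺ < Ge⁴⁺ < Sn⁴⁺ < Pb⁴⁺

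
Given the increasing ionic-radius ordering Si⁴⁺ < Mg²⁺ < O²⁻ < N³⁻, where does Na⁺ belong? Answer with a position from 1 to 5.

3

Each ion has 10 electrons. The ranking follows nuclear charge in reverse — greater Z gives a smaller radius. Si⁴⁺ (Z=14), Mg²⁺ (Z=12), Na⁺ (Z=11), O²⁻ (Z=8), N³⁻ (Z=7).
Merged order: Si⁴⁺ < Mg²⁺ < Na⁺ < O²⁻ < N³⁻ — Na⁺ is number 3.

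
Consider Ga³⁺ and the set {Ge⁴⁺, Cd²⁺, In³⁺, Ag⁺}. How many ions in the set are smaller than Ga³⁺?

1

First list Z and electron count for each: Ge⁴⁺ (Z=32, 28 e⁻), Ga³⁺ (Z=31, 28 e⁻), In³⁺ (Z=49, 46 e⁻), Cd²⁺ (Z=48, 46 e⁻), Ag⁺ (Z=47, 46 e⁻). Ge⁴⁺ < Ga³⁺ (both 28 e⁻, Z=32>31); Ga³⁺ < In³⁺ (same group, 1 shell fewer); In³⁺ < Cd²⁺ (both 46 e⁻, Z=49>48); Cd²⁺ < Ag⁺ (isoelectronic, higher Z=48 is smaller).
Ordering all of them (including Ga³⁺) by radius gives Ge⁴⁺ < Ga³⁺ < In³⁺ < Cd²⁺ < Ag⁺. So 1 is smaller.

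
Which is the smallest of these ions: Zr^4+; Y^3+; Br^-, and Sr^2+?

Zr^4+

Each ion has 36 electrons. The ranking follows nuclear charge in reverse — greater Z gives a smaller radius. Zr^4+ (Z=40), Y^3+ (Z=39), Sr^2+ (Z=38), Br^- (Z=35).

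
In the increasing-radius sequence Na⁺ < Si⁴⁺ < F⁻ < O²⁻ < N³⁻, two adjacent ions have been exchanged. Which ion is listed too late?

Scanning neighbour by neighbour, only Na⁺/Si⁴⁺ violates a trend: they are isoelectronic (10 e⁻) and Si has more protons than Na (14 vs 11), making Si⁴⁺ smaller. That makes Si⁴⁺ the one sitting a position late relative to where it belongs.

Si⁴⁺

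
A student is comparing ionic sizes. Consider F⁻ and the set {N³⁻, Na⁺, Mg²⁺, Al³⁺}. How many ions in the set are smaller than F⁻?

3

Isoelectronic series (10 e⁻ each). Size is set by nuclear charge: more protons means a smaller ion. Al³⁺ (Z=13), Mg²⁺ (Z=12), Na⁺ (Z=11), F⁻ (Z=9), N³⁻ (Z=7).
Placing each against F⁻: smaller — Al³⁺, Mg²⁺, Na⁺; larger — N³⁻. So 3 are smaller.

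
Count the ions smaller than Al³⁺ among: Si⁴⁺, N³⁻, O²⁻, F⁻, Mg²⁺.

1

Each ion has 10 electrons. The ranking follows nuclear charge in reverse — greater Z gives a smaller radius. Si⁴⁺ (Z=14), Al³⁺ (Z=13), Mg²⁺ (Z=12), F⁻ (Z=9), O²⁻ (Z=8), N³⁻ (Z=7).
Overall: Si⁴⁺ < Al³⁺ < Mg²⁺ < F⁻ < O²⁻ < N³⁻. Al³⁺ has 1 below it and 4 above. So 1 is smaller.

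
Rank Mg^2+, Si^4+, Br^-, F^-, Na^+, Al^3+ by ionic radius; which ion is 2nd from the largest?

F^-

Si^4+ (Z=14, 10 e⁻), Al^3+ (Z=13, 10 e⁻), Mg^2+ (Z=12, 10 e⁻), Na^+ (Z=11, 10 e⁻), F^- (Z=9, 10 e⁻), Br^- (Z=35, 36 e⁻). Si^4+ < Al^3+ (isoelectronic, higher Z=14 is smaller); Al^3+ < Mg^2+ (isoelectronic, higher Z=13 is smaller); Mg^2+ < Na^+ (both 10 e⁻, Z=12>11); Na^+ < F^- (isoelectronic, higher Z=11 is smaller); F^- < Br^- (same group, period 2 vs 4).
So the order is Si^4+ < Al^3+ < Mg^2+ < Na^+ < F^- < Br^-; the 2nd-largest ion is F^-.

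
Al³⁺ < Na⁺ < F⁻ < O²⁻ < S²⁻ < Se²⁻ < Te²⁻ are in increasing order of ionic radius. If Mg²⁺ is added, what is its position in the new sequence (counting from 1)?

2

Work out protons and electrons: Al³⁺ has 10 e⁻ (Z=13), Mg²⁺ has 10 e⁻ (Z=12), Na⁺ has 10 e⁻ (Z=11), F⁻ has 10 e⁻ (Z=9), O²⁻ has 10 e⁻ (Z=8), S²⁻ has 18 e⁻ (Z=16), Se²⁻ has 36 e⁻ (Z=34), Te²⁻ has 54 e⁻ (Z=52). Al³⁺ < Mg²⁺ (isoelectronic, higher Z=13 is smaller); Mg²⁺ < Na⁺ (both 10 e⁻, Z=12>11); Na⁺ < F⁻ (isoelectronic, higher Z=11 is smaller); F⁻ < O²⁻ (both 10 e⁻, Z=9>8); O²⁻ < S²⁻ (same group, period 2 vs 3); S²⁻ < Se²⁻ (same group, 1 shell fewer); Se²⁻ < Te²⁻ (same group, 1 shell fewer).
With Mg²⁺ included the full order is Al³⁺ < Mg²⁺ < Na⁺ < F⁻ < O²⁻ < S²⁻ < Se²⁻ < Te²⁻, so it takes position 2.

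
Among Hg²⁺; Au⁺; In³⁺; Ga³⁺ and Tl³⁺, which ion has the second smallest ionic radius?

In³⁺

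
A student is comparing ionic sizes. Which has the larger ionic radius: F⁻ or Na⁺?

F⁻

All of these have 10 electrons (isoelectronic). With the same electron cloud, the ion with the most protons pulls it in tightest. Nuclear charges: Na⁺ (Z=11), F⁻ (Z=9). Highest Z is smallest.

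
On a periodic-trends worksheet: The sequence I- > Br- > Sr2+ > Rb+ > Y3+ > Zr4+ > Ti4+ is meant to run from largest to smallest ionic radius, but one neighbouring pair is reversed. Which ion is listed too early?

Sr2+

Compare adjacent ions: they are isoelectronic (36 e⁻) and Sr has more protons than Rb (38 vs 37), making Sr2+ smaller — yet in this decreasing list Sr2+ sits before Rb+. Nothing else is reversed, so Sr2+ should move one place to the right.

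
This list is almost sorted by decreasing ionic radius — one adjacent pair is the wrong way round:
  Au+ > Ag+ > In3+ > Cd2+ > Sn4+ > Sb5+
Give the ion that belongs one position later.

Check each adjacent pair. In3+ and Cd2+ are reversed: In3+ and Cd2+ share 46 electrons; the higher nuclear charge on In (Z=49) contracts it more, so In3+ < Cd2+. No other neighbouring pair contradicts the periodic trends, so In3+ is the ion listed too early.

In3+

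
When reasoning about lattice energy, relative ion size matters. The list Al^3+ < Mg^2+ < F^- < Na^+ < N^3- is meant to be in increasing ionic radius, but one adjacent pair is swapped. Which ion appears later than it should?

Check each adjacent pair. F^- and Na^+ are reversed: both have 10 electrons but Z(Na)=11 > Z(F)=9, so Na^+ should be the smaller of the two. No other neighbouring pair contradicts the periodic trends, so Na^+ is the ion listed too late.

Na^+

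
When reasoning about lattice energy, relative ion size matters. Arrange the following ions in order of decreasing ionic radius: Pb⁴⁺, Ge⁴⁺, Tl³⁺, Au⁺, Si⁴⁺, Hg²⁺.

Tabulating Z and e⁻: Si⁴⁺ has 10 e⁻ (Z=14), Ge⁴⁺ has 28 e⁻ (Z=32), Pb⁴⁺ has 78 e⁻ (Z=82), Tl³⁺ has 78 e⁻ (Z=81), Hg²⁺ has 78 e⁻ (Z=80), Au⁺ has 78 e⁻ (Z=79). Si⁴⁺ < Ge⁴⁺ (same group, period 3 vs 4); Ge⁴⁺ < Pb⁴⁺ (same group, 2 shells fewer); Pb⁴⁺ < Tl³⁺ (both 78 e⁻, Z=82>81); Tl³⁺ < Hg²⁺ (isoelectronic, higher Z=81 is smaller); Hg²⁺ < Au⁺ (isoelectronic, higher Z=80 is smaller).

Au⁺ > Hg²⁺ > Tl³⁺ > Pb⁴⁺ > Ge⁴⁺ > Si⁴⁺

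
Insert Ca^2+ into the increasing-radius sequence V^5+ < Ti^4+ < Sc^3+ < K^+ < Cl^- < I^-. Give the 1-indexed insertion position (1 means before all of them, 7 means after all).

First list Z and electron count for each: V^5+ (Z=23, 18 e⁻), Ti^4+ (Z=22, 18 e⁻), Sc^3+ (Z=21, 18 e⁻), Ca^2+ (Z=20, 18 e⁻), K^+ (Z=19, 18 e⁻), Cl^- (Z=17, 18 e⁻), I^- (Z=53, 54 e⁻). V^5+ < Ti^4+ (isoelectronic, higher Z=23 is smaller); Ti^4+ < Sc^3+ (both 18 e⁻, Z=22>21); Sc^3+ < Ca^2+ (both 18 e⁻, Z=21>20); Ca^2+ < K^+ (isoelectronic, higher Z=20 is smaller); K^+ < Cl^- (both 18 e⁻, Z=19>17); Cl^- < I^- (same group, period 3 vs 5).
Merged order: V^5+ < Ti^4+ < Sc^3+ < Ca^2+ < K^+ < Cl^- < I^- — Ca^2+ is number 4.

4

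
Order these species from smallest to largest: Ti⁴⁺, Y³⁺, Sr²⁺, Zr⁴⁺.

Ti⁴⁺ < Zr⁴⁺ < Y³⁺ < Sr²⁺

First list Z and electron count for each: Ti⁴⁺ has 18 e⁻ (Z=22), Zr⁴⁺ has 36 e⁻ (Z=40), Y³⁺ has 36 e⁻ (Z=39), Sr²⁺ has 36 e⁻ (Z=38). Ti⁴⁺ < Zr⁴⁺ (same group, 1 shell fewer); Zr⁴⁺ < Y³⁺ (both 36 e⁻, Z=40>39); Y³⁺ < Sr²⁺ (isoelectronic, higher Z=39 is smaller).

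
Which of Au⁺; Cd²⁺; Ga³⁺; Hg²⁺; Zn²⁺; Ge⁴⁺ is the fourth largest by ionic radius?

First list Z and electron count for each: Ge⁴⁺ has 28 e⁻ (Z=32), Ga³⁺ has 28 e⁻ (Z=31), Zn²⁺ has 28 e⁻ (Z=30), Cd²⁺ has 46 e⁻ (Z=48), Hg²⁺ has 78 e⁻ (Z=80), Au⁺ has 78 e⁻ (Z=79). Ge⁴⁺ < Ga³⁺ (both 28 e⁻, Z=32>31); Ga³⁺ < Zn²⁺ (both 28 e⁻, Z=31>30); Zn²⁺ < Cd²⁺ (same group, 1 shell fewer); Cd²⁺ < Hg²⁺ (same group, 1 shell fewer); Hg²⁺ < Au⁺ (isoelectronic, higher Z=80 is smaller).
That gives Ge⁴⁺ < Ga³⁺ < Zn²⁺ < Cd²⁺ < Hg²⁺ < Au⁺. From the largest end, number 4 is Zn²⁺.

Zn²⁺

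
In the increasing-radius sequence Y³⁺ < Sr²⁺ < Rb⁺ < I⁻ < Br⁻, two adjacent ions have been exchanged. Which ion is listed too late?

Scanning neighbour by neighbour, only I⁻/Br⁻ violates a trend: Br⁻ and I⁻ are in one column with the same charge; the lighter period-4 ion has one fewer shell and is smaller. That makes Br⁻ the one sitting a position late relative to where it belongs.

Br⁻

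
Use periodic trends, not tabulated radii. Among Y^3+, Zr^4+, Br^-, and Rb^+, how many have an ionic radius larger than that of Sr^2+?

2

All of these have 36 electrons (isoelectronic). With the same electron cloud, the ion with the most protons pulls it in tightest. Nuclear charges: Zr^4+ (Z=40), Y^3+ (Z=39), Sr^2+ (Z=38), Rb^+ (Z=37), Br^- (Z=35). Highest Z is smallest.
Relative to Sr^2+, the ions that are larger are Rb^+, Br^-. So 2 are larger.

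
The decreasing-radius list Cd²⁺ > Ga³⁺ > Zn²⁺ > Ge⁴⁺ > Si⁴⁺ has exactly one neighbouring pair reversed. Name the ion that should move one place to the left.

Zn²⁺

Scanning neighbour by neighbour, only Ga³⁺/Zn²⁺ violates a trend: Ga³⁺ and Zn²⁺ share 28 electrons; the higher nuclear charge on Ga (Z=31) contracts it more, so Ga³⁺ < Zn²⁺. That makes Zn²⁺ the one sitting a position late relative to where it belongs.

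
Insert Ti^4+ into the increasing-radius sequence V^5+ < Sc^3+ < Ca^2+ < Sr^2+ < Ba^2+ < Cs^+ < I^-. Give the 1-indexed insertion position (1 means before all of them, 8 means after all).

V^5+ has 18 e⁻ (Z=23), Ti^4+ has 18 e⁻ (Z=22), Sc^3+ has 18 e⁻ (Z=21), Ca^2+ has 18 e⁻ (Z=20), Sr^2+ has 36 e⁻ (Z=38), Ba^2+ has 54 e⁻ (Z=56), Cs^+ has 54 e⁻ (Z=55), I^- has 54 e⁻ (Z=53). V^5+ < Ti^4+ (both 18 e⁻, Z=23>22); Ti^4+ < Sc^3+ (isoelectronic, higher Z=22 is smaller); Sc^3+ < Ca^2+ (both 18 e⁻, Z=21>20); Ca^2+ < Sr^2+ (same group, period 4 vs 5); Sr^2+ < Ba^2+ (same group, period 5 vs 6); Ba^2+ < Cs^+ (isoelectronic, higher Z=56 is smaller); Cs^+ < I^- (both 54 e⁻, Z=55>53).
The complete sequence is V^5+ < Ti^4+ < Sc^3+ < Ca^2+ < Sr^2+ < Ba^2+ < Cs^+ < I^-. Ti^4+ sits at position 2.

2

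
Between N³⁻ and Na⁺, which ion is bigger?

N³⁻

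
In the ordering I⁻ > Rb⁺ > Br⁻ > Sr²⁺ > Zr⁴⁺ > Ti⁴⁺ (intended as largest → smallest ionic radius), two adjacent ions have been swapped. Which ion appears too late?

Br⁻

Check each adjacent pair. Rb⁺ and Br⁻ are reversed: they are isoelectronic (36 e⁻) and Rb has more protons than Br (37 vs 35), making Rb⁺ smaller. No other neighbouring pair contradicts the periodic trends, so Br⁻ is the ion listed too late.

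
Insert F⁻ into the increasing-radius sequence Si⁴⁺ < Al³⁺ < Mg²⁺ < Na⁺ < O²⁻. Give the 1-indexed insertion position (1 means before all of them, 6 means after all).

5

These species are isoelectronic with 10 electrons. The only difference is the number of protons: Si⁴⁺ (Z=14), Al³⁺ (Z=13), Mg²⁺ (Z=12), Na⁺ (Z=11), F⁻ (Z=9), O²⁻ (Z=8). The strongest nuclear pull (Si⁴⁺) gives the smallest ion.
Putting F⁻ in gives Si⁴⁺ < Al³⁺ < Mg²⁺ < Na⁺ < F⁻ < O²⁻; it lands at slot 5.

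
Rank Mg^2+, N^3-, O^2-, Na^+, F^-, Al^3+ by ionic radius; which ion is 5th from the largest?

Isoelectronic series (10 e⁻ each). Size is set by nuclear charge: more protons means a smaller ion. Al^3+ (Z=13), Mg^2+ (Z=12), Na^+ (Z=11), F^- (Z=9), O^2- (Z=8), N^3- (Z=7).
Full ascending order: Al^3+ < Mg^2+ < Na^+ < F^- < O^2- < N^3-. Counting from the largest, position 5 is Mg^2+.

Mg^2+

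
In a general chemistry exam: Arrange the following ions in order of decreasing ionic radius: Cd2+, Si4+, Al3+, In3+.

First list Z and electron count for each: Si4+: 10 e⁻, Z=14, Al3+: 10 e⁻, Z=13, In3+: 46 e⁻, Z=49, Cd2+: 46 e⁻, Z=48. Si4+ < Al3+ (isoelectronic, higher Z=14 is smaller); Al3+ < In3+ (same group, 2 shells fewer); In3+ < Cd2+ (isoelectronic, higher Z=49 is smaller).

Cd2+ > In3+ > Al3+ > Si4+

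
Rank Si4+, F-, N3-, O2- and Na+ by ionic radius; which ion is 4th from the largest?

Each ion has 10 electrons. The ranking follows nuclear charge in reverse — greater Z gives a smaller radius. Si4+ (Z=14), Na+ (Z=11), F- (Z=9), O2- (Z=8), N3- (Z=7).
Full ascending order: Si4+ < Na+ < F- < O2- < N3-. Counting from the largest, position 4 is Na+.

Na+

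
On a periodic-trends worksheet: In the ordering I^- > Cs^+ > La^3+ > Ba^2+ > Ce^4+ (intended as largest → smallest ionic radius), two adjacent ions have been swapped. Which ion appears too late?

Compare adjacent ions: they are isoelectronic (54 e⁻) and La has more protons than Ba (57 vs 56), making La^3+ smaller — yet in this decreasing list La^3+ sits before Ba^2+. Nothing else is reversed, so Ba^2+ should move one place to the left.

Ba^2+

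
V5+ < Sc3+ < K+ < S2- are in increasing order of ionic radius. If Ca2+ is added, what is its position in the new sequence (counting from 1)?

3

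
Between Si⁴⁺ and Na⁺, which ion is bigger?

Na⁺

Each ion has 10 electrons. The ranking follows nuclear charge in reverse — greater Z gives a smaller radius. Si⁴⁺ (Z=14), Na⁺ (Z=11).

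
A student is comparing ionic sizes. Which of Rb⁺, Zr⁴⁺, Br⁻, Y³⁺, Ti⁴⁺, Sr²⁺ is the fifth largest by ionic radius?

Zr⁴⁺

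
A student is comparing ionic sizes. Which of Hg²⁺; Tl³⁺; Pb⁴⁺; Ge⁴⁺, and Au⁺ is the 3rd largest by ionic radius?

First list Z and electron count for each: Ge⁴⁺ has 28 e⁻ (Z=32), Pb⁴⁺ has 78 e⁻ (Z=82), Tl³⁺ has 78 e⁻ (Z=81), Hg²⁺ has 78 e⁻ (Z=80), Au⁺ has 78 e⁻ (Z=79). Ge⁴⁺ < Pb⁴⁺ (same group, 2 shells fewer); Pb⁴⁺ < Tl³⁺ (isoelectronic, higher Z=82 is smaller); Tl³⁺ < Hg²⁺ (both 78 e⁻, Z=81>80); Hg²⁺ < Au⁺ (both 78 e⁻, Z=80>79).
That gives Ge⁴⁺ < Pb⁴⁺ < Tl³⁺ < Hg²⁺ < Au⁺. From the largest end, number 3 is Tl³⁺.

Tl³⁺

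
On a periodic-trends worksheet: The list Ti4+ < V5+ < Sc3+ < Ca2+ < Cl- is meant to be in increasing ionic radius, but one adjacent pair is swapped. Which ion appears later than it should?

V5+

Compare adjacent ions: they are isoelectronic (18 e⁻) and V has more protons than Ti (23 vs 22), making V5+ smaller — yet in this increasing list Ti4+ sits before V5+. Nothing else is reversed, so V5+ should move one place to the left.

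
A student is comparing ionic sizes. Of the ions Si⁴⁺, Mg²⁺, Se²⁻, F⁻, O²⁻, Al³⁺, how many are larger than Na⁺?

3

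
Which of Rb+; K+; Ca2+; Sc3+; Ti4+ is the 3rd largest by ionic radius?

Ca2+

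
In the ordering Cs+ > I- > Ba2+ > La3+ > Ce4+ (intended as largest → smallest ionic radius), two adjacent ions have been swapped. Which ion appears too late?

Scanning neighbour by neighbour, only Cs+/I- violates a trend: both have 54 electrons but Z(Cs)=55 > Z(I)=53, so Cs+ should be the smaller of the two. That makes I- the one sitting a position late relative to where it belongs.

I-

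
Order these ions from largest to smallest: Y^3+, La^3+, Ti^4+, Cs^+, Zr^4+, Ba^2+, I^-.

I^- > Cs^+ > Ba^2+ > La^3+ > Y^3+ > Zr^4+ > Ti^4+

Ti^4+ (Z=22, 18 e⁻), Zr^4+ (Z=40, 36 e⁻), Y^3+ (Z=39, 36 e⁻), La^3+ (Z=57, 54 e⁻), Ba^2+ (Z=56, 54 e⁻), Cs^+ (Z=55, 54 e⁻), I^- (Z=53, 54 e⁻). Ti^4+ < Zr^4+ (same group, 1 shell fewer); Zr^4+ < Y^3+ (both 36 e⁻, Z=40>39); Y^3+ < La^3+ (same group, 1 shell fewer); La^3+ < Ba^2+ (isoelectronic, higher Z=57 is smaller); Ba^2+ < Cs^+ (isoelectronic, higher Z=56 is smaller); Cs^+ < I^- (both 54 e⁻, Z=55>53).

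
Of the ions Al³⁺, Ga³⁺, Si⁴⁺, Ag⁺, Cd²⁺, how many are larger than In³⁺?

2

First list Z and electron count for each: Si⁴⁺ has 10 e⁻ (Z=14), Al³⁺ has 10 e⁻ (Z=13), Ga³⁺ has 28 e⁻ (Z=31), In³⁺ has 46 e⁻ (Z=49), Cd²⁺ has 46 e⁻ (Z=48), Ag⁺ has 46 e⁻ (Z=47). Si⁴⁺ < Al³⁺ (isoelectronic, higher Z=14 is smaller); Al³⁺ < Ga³⁺ (same group, 1 shell fewer); Ga³⁺ < In³⁺ (same group, 1 shell fewer); In³⁺ < Cd²⁺ (isoelectronic, higher Z=49 is smaller); Cd²⁺ < Ag⁺ (both 46 e⁻, Z=48>47).
Relative to In³⁺, the ions that are larger are Cd²⁺, Ag⁺. So 2 are larger.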